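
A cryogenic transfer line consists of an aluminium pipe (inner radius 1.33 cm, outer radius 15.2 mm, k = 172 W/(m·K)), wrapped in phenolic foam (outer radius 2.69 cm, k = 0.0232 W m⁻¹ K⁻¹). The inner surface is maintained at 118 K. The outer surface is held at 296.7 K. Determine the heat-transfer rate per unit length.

Resistance network (inner→outer):
  R'_aluminium = ln(0.0152/0.0133)/(2πk) = 0.1335/(2π·172) = 1.236×10^-4 m·K/W
  R'_phenolic foam = ln(0.0269/0.0152)/(2πk) = 0.5708/(2π·0.0232) = 3.916 m·K/W
ΣR = 1.236×10^-4 + 3.916 = 3.916 m·K/W
Q' = ΔT/ΣR = (118 K − 296.7 K)/3.916 = -45.6 W/m
(Negative Q' ⇒ heat flows inward; heat gain = 45.6 W/m.)

Q' = 45.6 W/m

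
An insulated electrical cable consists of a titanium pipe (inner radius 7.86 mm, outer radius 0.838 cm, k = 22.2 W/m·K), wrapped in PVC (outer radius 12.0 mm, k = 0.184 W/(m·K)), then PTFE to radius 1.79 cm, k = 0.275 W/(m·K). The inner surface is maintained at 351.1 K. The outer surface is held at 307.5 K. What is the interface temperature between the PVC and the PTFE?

T = 326.1 K

Treat each layer as a resistance in series:
  R'_titanium = ln(0.00838/0.00786)/(2πk) = 0.06406/(2π·22.2) = 4.593×10^-4 m·K/W
  R'_PVC = ln(0.0120/0.00838)/(2πk) = 0.3591/(2π·0.184) = 0.3106 m·K/W
  R'_PTFE = ln(0.0179/0.0120)/(2πk) = 0.3999/(2π·0.275) = 0.2314 m·K/W
ΣR = 4.593×10^-4 + 0.3106 + 0.2314 = 0.5425 m·K/W
Q' = ΔT/ΣR = (351.1 K − 307.5 K)/0.5425 = 80.37 W/m
From the inner boundary to the PVC/PTFE interface, ΣR_partial = 0.3111 m·K/W.
T_interface = T_in − Q'·ΣR_partial = 351.1 K − (80.37)(0.3111) = 326.1 K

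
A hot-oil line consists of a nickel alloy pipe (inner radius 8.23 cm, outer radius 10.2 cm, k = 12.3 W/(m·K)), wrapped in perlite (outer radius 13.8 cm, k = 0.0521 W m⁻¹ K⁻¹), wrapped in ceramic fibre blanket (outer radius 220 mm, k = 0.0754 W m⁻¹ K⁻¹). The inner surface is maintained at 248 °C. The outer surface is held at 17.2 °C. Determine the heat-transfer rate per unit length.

Series thermal resistances, inner to outer:
  R'_nickel alloy = ln(0.102/0.0823)/(2πk) = 0.2146/(2π·12.3) = 0.002777 m·K/W
  R'_perlite = ln(0.138/0.102)/(2πk) = 0.3023/(2π·0.0521) = 0.9234 m·K/W
  R'_ceramic fibre blanket = ln(0.220/0.138)/(2πk) = 0.4664/(2π·0.0754) = 0.9844 m·K/W
ΣR = 0.002777 + 0.9234 + 0.9844 = 1.911 m·K/W
Q' = ΔT/ΣR = (248 °C − 17.2 °C)/1.911 = 121 W/m

Q' = 121 W/m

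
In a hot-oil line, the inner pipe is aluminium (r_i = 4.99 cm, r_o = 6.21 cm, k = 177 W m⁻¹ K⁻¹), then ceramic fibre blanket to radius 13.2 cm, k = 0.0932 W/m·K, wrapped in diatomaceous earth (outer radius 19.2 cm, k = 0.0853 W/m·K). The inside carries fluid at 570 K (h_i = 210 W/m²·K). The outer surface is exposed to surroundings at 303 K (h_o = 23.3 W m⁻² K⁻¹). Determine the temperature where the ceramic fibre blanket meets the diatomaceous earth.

Series thermal resistances, inner to outer:
  R'_conv,in = 1/(2πr h) = 1/(2π·0.0499·210) = 0.01519 m·K/W
  R'_aluminium = ln(0.0621/0.0499)/(2πk) = 0.2187/(2π·177) = 1.967×10^-4 m·K/W
  R'_ceramic fibre blanket = ln(0.132/0.0621)/(2πk) = 0.7541/(2π·0.0932) = 1.288 m·K/W
  R'_diatomaceous earth = ln(0.192/0.132)/(2πk) = 0.3747/(2π·0.0853) = 0.6991 m·K/W
  R'_conv,out = 1/(2πr h) = 1/(2π·0.192·23.3) = 0.03558 m·K/W
ΣR = 0.01519 + 1.967×10^-4 + 1.288 + 0.6991 + 0.03558 = 2.038 m·K/W
Q' = ΔT/ΣR = (570 K − 303 K)/2.038 = 131.0 W/m
From the inner boundary to the ceramic fibre blanket/diatomaceous earth interface, ΣR_partial = 1.303 m·K/W.
T_interface = T_in − Q'·ΣR_partial = 570 K − (131.0)(1.303) = 399 K

T = 399 K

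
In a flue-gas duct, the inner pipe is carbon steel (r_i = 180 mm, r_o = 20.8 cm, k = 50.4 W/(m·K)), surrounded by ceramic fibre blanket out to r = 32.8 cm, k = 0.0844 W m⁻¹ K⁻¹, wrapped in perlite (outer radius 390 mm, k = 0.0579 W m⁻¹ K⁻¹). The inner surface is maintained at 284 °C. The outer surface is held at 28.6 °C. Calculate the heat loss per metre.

Q' = 191 W/m

Resistance network (inner→outer):
  R'_carbon steel = ln(0.208/0.180)/(2πk) = 0.1446/(2π·50.4) = 4.566×10^-4 m·K/W
  R'_ceramic fibre blanket = ln(0.328/0.208)/(2πk) = 0.4555/(2π·0.0844) = 0.8589 m·K/W
  R'_perlite = ln(0.390/0.328)/(2πk) = 0.1731/(2π·0.0579) = 0.4759 m·K/W
ΣR = 4.566×10^-4 + 0.8589 + 0.4759 = 1.335 m·K/W
Q' = ΔT/ΣR = (284 °C − 28.6 °C)/1.335 = 191 W/m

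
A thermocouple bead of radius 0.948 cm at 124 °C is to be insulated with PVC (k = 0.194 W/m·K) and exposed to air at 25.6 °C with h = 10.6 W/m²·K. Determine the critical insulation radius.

For a sphere, r_cr = 2k_ins/h = 2·0.194/10.6 = 0.0366 m = 3.66 cm

r_cr = 3.66 cm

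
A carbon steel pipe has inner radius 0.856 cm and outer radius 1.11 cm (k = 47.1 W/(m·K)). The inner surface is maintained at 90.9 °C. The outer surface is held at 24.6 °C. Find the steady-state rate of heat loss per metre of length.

Q' = 2πk·ΔT/ln(r₂/r₁) = 2π × 47.1 × 66.3 / ln(0.0111/0.00856) = 75500 W/m

Q' = 75.5 kW/m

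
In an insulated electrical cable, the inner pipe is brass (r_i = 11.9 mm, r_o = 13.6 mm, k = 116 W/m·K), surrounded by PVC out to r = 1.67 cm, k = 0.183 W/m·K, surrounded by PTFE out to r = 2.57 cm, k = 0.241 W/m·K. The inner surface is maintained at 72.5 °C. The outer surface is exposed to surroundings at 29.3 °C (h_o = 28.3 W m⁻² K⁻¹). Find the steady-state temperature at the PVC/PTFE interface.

T = 61.2 °C

Series thermal resistances, inner to outer:
  R'_brass = ln(0.0136/0.0119)/(2πk) = 0.1335/(2π·116) = 1.832×10^-4 m·K/W
  R'_PVC = ln(0.0167/0.0136)/(2πk) = 0.2053/(2π·0.183) = 0.1786 m·K/W
  R'_PTFE = ln(0.0257/0.0167)/(2πk) = 0.4311/(2π·0.241) = 0.2847 m·K/W
  R'_conv,out = 1/(2πr h) = 1/(2π·0.0257·28.3) = 0.2188 m·K/W
ΣR = 1.832×10^-4 + 0.1786 + 0.2847 + 0.2188 = 0.6823 m·K/W
Q' = ΔT/ΣR = (72.5 °C − 29.3 °C)/0.6823 = 63.32 W/m
From the inner boundary to the PVC/PTFE interface, ΣR_partial = 0.1788 m·K/W.
T_interface = T_in − Q'·ΣR_partial = 72.5 °C − (63.32)(0.1788) = 61.2 °C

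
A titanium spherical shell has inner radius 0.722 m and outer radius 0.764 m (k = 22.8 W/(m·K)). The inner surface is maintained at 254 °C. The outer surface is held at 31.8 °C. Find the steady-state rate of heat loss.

Q = 4πk·ΔT/(1/r₁ − 1/r₂) = 4π × 22.8 × 222.2 / (1/0.722 − 1/0.764) = 8.36×10^5 W

Q = 836 kW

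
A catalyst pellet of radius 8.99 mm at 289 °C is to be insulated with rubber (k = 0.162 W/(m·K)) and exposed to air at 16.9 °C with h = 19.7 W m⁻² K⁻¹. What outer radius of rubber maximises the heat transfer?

r_cr = 1.64 cm

For a sphere, r_cr = 2k_ins/h = 2·0.162/19.7 = 0.0164 m = 1.64 cm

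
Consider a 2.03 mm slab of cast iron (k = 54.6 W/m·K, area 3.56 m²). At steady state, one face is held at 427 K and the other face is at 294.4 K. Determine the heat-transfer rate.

Q = kA·ΔT/L = 54.6 × 3.56 × |427 K − 294.4 K| / 0.00203 = 1.27×10^7 W

Q = 12700 kW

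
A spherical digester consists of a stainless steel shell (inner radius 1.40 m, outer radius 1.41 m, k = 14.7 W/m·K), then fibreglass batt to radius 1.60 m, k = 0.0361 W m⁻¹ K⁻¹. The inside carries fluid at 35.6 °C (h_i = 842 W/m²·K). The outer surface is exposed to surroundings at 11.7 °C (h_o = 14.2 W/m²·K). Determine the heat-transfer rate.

Series thermal resistances, inner to outer:
  R_conv,in = 1/(4πr²h) = 1/(4π·1.40²·842) = 4.822×10^-5 K/W
  R_stainless steel = (1/1.40 − 1/1.41)/(4πk) = 0.005066/(4π·14.7) = 2.742×10^-5 K/W
  R_fibreglass batt = (1/1.41 − 1/1.60)/(4πk) = 0.08422/(4π·0.0361) = 0.1857 K/W
  R_conv,out = 1/(4πr²h) = 1/(4π·1.60²·14.2) = 0.002189 K/W
ΣR = 4.822×10^-5 + 2.742×10^-5 + 0.1857 + 0.002189 = 0.1880 K/W
Q = ΔT/ΣR = (35.6 °C − 11.7 °C)/0.1880 = 127 W

Q = 127 W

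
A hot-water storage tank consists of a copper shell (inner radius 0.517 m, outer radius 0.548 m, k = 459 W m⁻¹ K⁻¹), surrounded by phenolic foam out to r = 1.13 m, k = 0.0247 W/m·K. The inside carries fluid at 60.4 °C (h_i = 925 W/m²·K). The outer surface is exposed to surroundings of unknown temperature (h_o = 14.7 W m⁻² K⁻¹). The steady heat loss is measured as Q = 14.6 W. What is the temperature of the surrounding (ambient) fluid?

Sum the resistances:
  R_conv,in = 1/(4πr²h) = 1/(4π·0.517²·925) = 3.219×10^-4 K/W
  R_copper = (1/0.517 − 1/0.548)/(4πk) = 0.1094/(4π·459) = 1.897×10^-5 K/W
  R_phenolic foam = (1/0.548 − 1/1.13)/(4πk) = 0.9399/(4π·0.0247) = 3.028 K/W
  R_conv,out = 1/(4πr²h) = 1/(4π·1.13²·14.7) = 0.004240 K/W
ΣR = 3.033 K/W
ΔT = Q·ΣR = 14.6 × 3.033 = 44.28 K
Heat flows outward, so T_out = T_in − ΔT = 60.4 − 44.28 = 16.1 °C

T_out = 16.1 °C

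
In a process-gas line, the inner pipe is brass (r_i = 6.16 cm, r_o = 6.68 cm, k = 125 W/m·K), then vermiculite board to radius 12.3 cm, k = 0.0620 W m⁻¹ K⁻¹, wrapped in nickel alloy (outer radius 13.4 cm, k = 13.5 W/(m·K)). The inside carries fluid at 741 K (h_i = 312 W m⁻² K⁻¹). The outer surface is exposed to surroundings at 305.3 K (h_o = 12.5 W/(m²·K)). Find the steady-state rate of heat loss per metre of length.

Resistance network (inner→outer):
  R'_conv,in = 1/(2πr h) = 1/(2π·0.0616·312) = 0.008281 m·K/W
  R'_brass = ln(0.0668/0.0616)/(2πk) = 0.08104/(2π·125) = 1.032×10^-4 m·K/W
  R'_vermiculite board = ln(0.123/0.0668)/(2πk) = 0.6105/(2π·0.0620) = 1.567 m·K/W
  R'_nickel alloy = ln(0.134/0.123)/(2πk) = 0.08566/(2π·13.5) = 0.001010 m·K/W
  R'_conv,out = 1/(2πr h) = 1/(2π·0.134·12.5) = 0.09502 m·K/W
ΣR = 0.008281 + 1.032×10^-4 + 1.567 + 0.001010 + 0.09502 = 1.671 m·K/W
Q' = ΔT/ΣR = (741 K − 305.3 K)/1.671 = 261 W/m

Q' = 261 W/m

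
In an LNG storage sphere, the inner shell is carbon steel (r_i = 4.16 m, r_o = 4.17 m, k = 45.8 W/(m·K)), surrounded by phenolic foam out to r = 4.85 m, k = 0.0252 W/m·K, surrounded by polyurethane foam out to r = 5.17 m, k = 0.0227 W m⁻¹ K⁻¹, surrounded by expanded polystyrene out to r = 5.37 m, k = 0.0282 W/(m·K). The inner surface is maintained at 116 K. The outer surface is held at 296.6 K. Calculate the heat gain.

Q = 1050 W

Series thermal resistances, inner to outer:
  R_carbon steel = (1/4.16 − 1/4.17)/(4πk) = 5.765×10^-4/(4π·45.8) = 1.002×10^-6 K/W
  R_phenolic foam = (1/4.17 − 1/4.85)/(4πk) = 0.03362/(4π·0.0252) = 0.1062 K/W
  R_polyurethane foam = (1/4.85 − 1/5.17)/(4πk) = 0.01276/(4π·0.0227) = 0.04474 K/W
  R_expanded polystyrene = (1/5.17 − 1/5.37)/(4πk) = 0.007204/(4π·0.0282) = 0.02033 K/W
ΣR = 1.002×10^-6 + 0.1062 + 0.04474 + 0.02033 = 0.1713 K/W
Q = ΔT/ΣR = (116 K − 296.6 K)/0.1713 = -1050 W
(Negative Q ⇒ heat flows inward; heat gain = 1050 W.)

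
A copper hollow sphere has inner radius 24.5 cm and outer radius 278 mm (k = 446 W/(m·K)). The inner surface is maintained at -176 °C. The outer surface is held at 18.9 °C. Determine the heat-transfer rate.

Q = 2.25×10^6 W

Q = 4πk·ΔT/(1/r₁ − 1/r₂) = 4π × 446 × 194.9 / (1/0.245 − 1/0.278) = 2.25×10^6 W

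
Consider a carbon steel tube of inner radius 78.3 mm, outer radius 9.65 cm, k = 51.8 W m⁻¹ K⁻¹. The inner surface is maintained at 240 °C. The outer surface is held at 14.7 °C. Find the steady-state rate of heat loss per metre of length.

Q' = 2πk·ΔT/ln(r₂/r₁) = 2π × 51.8 × 225.3 / ln(0.0965/0.0783) = 3.51×10^5 W/m

Q' = 3.51×10^5 W/m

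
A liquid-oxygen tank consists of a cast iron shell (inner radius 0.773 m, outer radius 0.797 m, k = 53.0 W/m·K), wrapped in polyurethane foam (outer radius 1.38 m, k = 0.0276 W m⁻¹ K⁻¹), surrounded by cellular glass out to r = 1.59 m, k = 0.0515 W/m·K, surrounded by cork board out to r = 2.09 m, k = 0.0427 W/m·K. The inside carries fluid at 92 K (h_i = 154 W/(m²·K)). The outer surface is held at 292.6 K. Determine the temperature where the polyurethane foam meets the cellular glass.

T = 248.7 K

Resistance network (inner→outer):
  R_conv,in = 1/(4πr²h) = 1/(4π·0.773²·154) = 8.648×10^-4 K/W
  R_cast iron = (1/0.773 − 1/0.797)/(4πk) = 0.03896/(4π·53.0) = 5.849×10^-5 K/W
  R_polyurethane foam = (1/0.797 − 1/1.38)/(4πk) = 0.5301/(4π·0.0276) = 1.528 K/W
  R_cellular glass = (1/1.38 − 1/1.59)/(4πk) = 0.09571/(4π·0.0515) = 0.1479 K/W
  R_cork board = (1/1.59 − 1/2.09)/(4πk) = 0.1505/(4π·0.0427) = 0.2804 K/W
ΣR = 8.648×10^-4 + 5.849×10^-5 + 1.528 + 0.1479 + 0.2804 = 1.957 K/W
Q = ΔT/ΣR = (92 K − 292.6 K)/1.957 = -102.5 W
From the inner boundary to the polyurethane foam/cellular glass interface, ΣR_partial = 1.529 K/W.
T_interface = T_in − Q·ΣR_partial = 92 K − (-102.5)(1.529) = 248.7 K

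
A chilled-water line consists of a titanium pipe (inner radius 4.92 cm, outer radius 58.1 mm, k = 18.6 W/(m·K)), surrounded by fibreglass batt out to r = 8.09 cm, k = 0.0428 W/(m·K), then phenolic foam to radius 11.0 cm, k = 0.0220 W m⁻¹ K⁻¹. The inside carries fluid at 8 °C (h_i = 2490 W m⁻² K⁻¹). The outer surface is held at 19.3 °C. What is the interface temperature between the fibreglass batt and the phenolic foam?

Resistance network (inner→outer):
  R'_conv,in = 1/(2πr h) = 1/(2π·0.0492·2490) = 0.001299 m·K/W
  R'_titanium = ln(0.0581/0.0492)/(2πk) = 0.1663/(2π·18.6) = 0.001423 m·K/W
  R'_fibreglass batt = ln(0.0809/0.0581)/(2πk) = 0.3310/(2π·0.0428) = 1.231 m·K/W
  R'_phenolic foam = ln(0.110/0.0809)/(2πk) = 0.3073/(2π·0.0220) = 2.223 m·K/W
ΣR = 0.001299 + 0.001423 + 1.231 + 2.223 = 3.457 m·K/W
Q' = ΔT/ΣR = (8 °C − 19.3 °C)/3.457 = -3.269 W/m
From the inner boundary to the fibreglass batt/phenolic foam interface, ΣR_partial = 1.234 m·K/W.
T_interface = T_in − Q'·ΣR_partial = 8 °C − (-3.269)(1.234) = 12.0 °C

T = 12.0 °C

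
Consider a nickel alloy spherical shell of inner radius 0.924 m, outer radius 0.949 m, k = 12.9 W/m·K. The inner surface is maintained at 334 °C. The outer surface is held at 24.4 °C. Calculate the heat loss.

Q = 4πk·ΔT/(1/r₁ − 1/r₂) = 4π × 12.9 × 309.6 / (1/0.924 − 1/0.949) = 1.76×10^6 W

Q = 1760 kW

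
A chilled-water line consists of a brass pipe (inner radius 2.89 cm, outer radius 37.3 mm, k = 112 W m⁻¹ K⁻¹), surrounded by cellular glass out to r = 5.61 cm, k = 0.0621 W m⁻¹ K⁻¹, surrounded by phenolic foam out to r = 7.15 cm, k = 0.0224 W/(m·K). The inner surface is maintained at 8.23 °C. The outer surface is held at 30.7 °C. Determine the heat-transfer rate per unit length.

Q' = 8.11 W/m

Treat each layer as a resistance in series:
  R'_brass = ln(0.0373/0.0289)/(2πk) = 0.2552/(2π·112) = 3.626×10^-4 m·K/W
  R'_cellular glass = ln(0.0561/0.0373)/(2πk) = 0.4081/(2π·0.0621) = 1.046 m·K/W
  R'_phenolic foam = ln(0.0715/0.0561)/(2πk) = 0.2426/(2π·0.0224) = 1.723 m·K/W
ΣR = 3.626×10^-4 + 1.046 + 1.723 = 2.769 m·K/W
Q' = ΔT/ΣR = (8.23 °C − 30.7 °C)/2.769 = -8.11 W/m
(Negative Q' ⇒ heat flows inward; heat gain = 8.11 W/m.)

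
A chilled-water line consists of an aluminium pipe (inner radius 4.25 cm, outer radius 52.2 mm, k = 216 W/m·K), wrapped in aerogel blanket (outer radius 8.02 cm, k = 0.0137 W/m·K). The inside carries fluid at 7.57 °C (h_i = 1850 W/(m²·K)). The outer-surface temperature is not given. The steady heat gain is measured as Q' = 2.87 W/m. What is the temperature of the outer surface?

T_out = 21.9 °C

Sum the resistances:
  R'_conv,in = 1/(2πr h) = 1/(2π·0.0425·1850) = 0.002024 m·K/W
  R'_aluminium = ln(0.0522/0.0425)/(2πk) = 0.2056/(2π·216) = 1.515×10^-4 m·K/W
  R'_aerogel blanket = ln(0.0802/0.0522)/(2πk) = 0.4294/(2π·0.0137) = 4.989 m·K/W
ΣR = 4.991 m·K/W
ΔT = Q'·ΣR = 2.87 × 4.991 = 14.32 K
Heat flows inward, so T_out = T_in + ΔT = 7.57 + 14.32 = 21.9 °C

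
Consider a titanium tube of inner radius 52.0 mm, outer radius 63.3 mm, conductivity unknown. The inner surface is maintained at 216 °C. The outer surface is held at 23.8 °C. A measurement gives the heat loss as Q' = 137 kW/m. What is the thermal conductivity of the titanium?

ΣR = ΔT/Q' = |216 − 23.8|/1.37×10^5 = 0.001403 m·K/W
ln(r₂/r₁)/(2πk) = 0.001403 ⇒ k = 0.1966/(2π·0.001403) = 22.3 W/m·K

k = 22.3 W/m·K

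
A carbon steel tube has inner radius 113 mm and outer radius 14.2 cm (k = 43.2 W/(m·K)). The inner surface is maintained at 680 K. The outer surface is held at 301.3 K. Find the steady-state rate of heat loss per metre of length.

Q' = 2πk·ΔT/ln(r₂/r₁) = 2π × 43.2 × 378.7 / ln(0.142/0.113) = 4.50×10^5 W/m

Q' = 4.50×10^5 W/m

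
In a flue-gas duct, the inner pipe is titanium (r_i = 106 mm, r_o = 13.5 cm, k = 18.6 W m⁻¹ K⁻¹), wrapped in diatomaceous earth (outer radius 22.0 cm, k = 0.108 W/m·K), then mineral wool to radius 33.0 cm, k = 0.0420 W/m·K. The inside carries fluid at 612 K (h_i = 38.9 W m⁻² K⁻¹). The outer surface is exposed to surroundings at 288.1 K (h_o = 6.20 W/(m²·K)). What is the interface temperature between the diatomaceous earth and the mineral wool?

T = 508 K

Treat each layer as a resistance in series:
  R'_conv,in = 1/(2πr h) = 1/(2π·0.106·38.9) = 0.03860 m·K/W
  R'_titanium = ln(0.135/0.106)/(2πk) = 0.2418/(2π·18.6) = 0.002069 m·K/W
  R'_diatomaceous earth = ln(0.220/0.135)/(2πk) = 0.4884/(2π·0.108) = 0.7197 m·K/W
  R'_mineral wool = ln(0.330/0.220)/(2πk) = 0.4055/(2π·0.0420) = 1.536 m·K/W
  R'_conv,out = 1/(2πr h) = 1/(2π·0.330·6.20) = 0.07779 m·K/W
ΣR = 0.03860 + 0.002069 + 0.7197 + 1.536 + 0.07779 = 2.374 m·K/W
Q' = ΔT/ΣR = (612 K − 288.1 K)/2.374 = 136.4 W/m
From the inner boundary to the diatomaceous earth/mineral wool interface, ΣR_partial = 0.7604 m·K/W.
T_interface = T_in − Q'·ΣR_partial = 612 K − (136.4)(0.7604) = 508 K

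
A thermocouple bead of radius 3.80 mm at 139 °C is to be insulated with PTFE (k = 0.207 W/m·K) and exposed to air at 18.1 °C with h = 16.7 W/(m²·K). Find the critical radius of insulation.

For a sphere, r_cr = 2k_ins/h = 2·0.207/16.7 = 0.0248 m = 2.48 cm

r_cr = 2.48 cm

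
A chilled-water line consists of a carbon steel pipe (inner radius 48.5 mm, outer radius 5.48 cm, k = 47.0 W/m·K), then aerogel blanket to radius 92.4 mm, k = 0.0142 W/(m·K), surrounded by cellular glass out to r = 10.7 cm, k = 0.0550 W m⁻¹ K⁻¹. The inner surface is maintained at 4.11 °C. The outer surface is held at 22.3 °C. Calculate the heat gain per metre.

Series thermal resistances, inner to outer:
  R'_carbon steel = ln(0.0548/0.0485)/(2πk) = 0.1221/(2π·47.0) = 4.136×10^-4 m·K/W
  R'_aerogel blanket = ln(0.0924/0.0548)/(2πk) = 0.5224/(2π·0.0142) = 5.856 m·K/W
  R'_cellular glass = ln(0.107/0.0924)/(2πk) = 0.1467/(2π·0.0550) = 0.4245 m·K/W
ΣR = 4.136×10^-4 + 5.856 + 0.4245 = 6.281 m·K/W
Q' = ΔT/ΣR = (4.11 °C − 22.3 °C)/6.281 = -2.90 W/m
(Negative Q' ⇒ heat flows inward; heat gain = 2.90 W/m.)

Q' = 2.90 W/m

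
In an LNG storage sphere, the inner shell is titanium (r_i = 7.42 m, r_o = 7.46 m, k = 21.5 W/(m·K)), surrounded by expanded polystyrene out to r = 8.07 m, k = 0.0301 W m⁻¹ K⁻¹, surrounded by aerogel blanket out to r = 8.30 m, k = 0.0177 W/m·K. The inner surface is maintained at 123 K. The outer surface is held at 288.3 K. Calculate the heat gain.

Treat each layer as a resistance in series:
  R_titanium = (1/7.42 − 1/7.46)/(4πk) = 7.226×10^-4/(4π·21.5) = 2.675×10^-6 K/W
  R_expanded polystyrene = (1/7.46 − 1/8.07)/(4πk) = 0.01013/(4π·0.0301) = 0.02679 K/W
  R_aerogel blanket = (1/8.07 − 1/8.30)/(4πk) = 0.003434/(4π·0.0177) = 0.01544 K/W
ΣR = 2.675×10^-6 + 0.02679 + 0.01544 = 0.04223 K/W
Q = ΔT/ΣR = (123 K − 288.3 K)/0.04223 = -3910 W
(Negative Q ⇒ heat flows inward; heat gain = 3910 W.)

Q = 3910 W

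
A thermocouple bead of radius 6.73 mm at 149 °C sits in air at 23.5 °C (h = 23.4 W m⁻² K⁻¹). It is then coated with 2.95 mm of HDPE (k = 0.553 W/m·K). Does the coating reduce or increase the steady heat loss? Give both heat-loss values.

Critical radius for a sphere: r_cr = 2k/h = 0.0473 m = 4.73 cm.
Outer radius after coating: r₂ = 0.00673 + 0.00295 = 0.00968 m.
Since r₁ < r_cr and r₂ ≤ r_cr, the coating moves toward the maximum at r_cr — heat loss rises.
Bare: R = 1/(4πr₁²h) = 75.08 K/W; Q = 125.5/75.08 = 1.67 W.
Coated: R = R_cond + R_conv = 42.81 K/W; Q = 125.5/42.81 = 2.93 W.

increases: 1.67 → 2.93 W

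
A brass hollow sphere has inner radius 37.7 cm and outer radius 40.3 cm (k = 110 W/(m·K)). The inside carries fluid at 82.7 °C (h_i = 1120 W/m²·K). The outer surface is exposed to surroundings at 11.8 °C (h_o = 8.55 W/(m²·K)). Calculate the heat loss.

Resistance network (inner→outer):
  R_conv,in = 1/(4πr²h) = 1/(4π·0.377²·1120) = 4.999×10^-4 K/W
  R_brass = (1/0.377 − 1/0.403)/(4πk) = 0.1711/(4π·110) = 1.238×10^-4 K/W
  R_conv,out = 1/(4πr²h) = 1/(4π·0.403²·8.55) = 0.05731 K/W
ΣR = 4.999×10^-4 + 1.238×10^-4 + 0.05731 = 0.05793 K/W
Q = ΔT/ΣR = (82.7 °C − 11.8 °C)/0.05793 = 1220 W

Q = 1220 W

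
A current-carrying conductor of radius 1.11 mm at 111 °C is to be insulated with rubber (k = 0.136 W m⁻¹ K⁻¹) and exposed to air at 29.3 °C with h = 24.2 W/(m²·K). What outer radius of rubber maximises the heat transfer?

For a cylinder, r_cr = k_ins/h = 0.136/24.2 = 0.00562 m = 0.562 cm

r_cr = 0.562 cm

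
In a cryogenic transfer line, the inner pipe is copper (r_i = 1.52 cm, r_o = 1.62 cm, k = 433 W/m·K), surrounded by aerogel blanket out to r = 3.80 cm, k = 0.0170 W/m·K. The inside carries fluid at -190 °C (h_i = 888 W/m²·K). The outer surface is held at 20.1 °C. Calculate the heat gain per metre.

Q' = 26.3 W/m

Series thermal resistances, inner to outer:
  R'_conv,in = 1/(2πr h) = 1/(2π·0.0152·888) = 0.01179 m·K/W
  R'_copper = ln(0.0162/0.0152)/(2πk) = 0.06372/(2π·433) = 2.342×10^-5 m·K/W
  R'_aerogel blanket = ln(0.0380/0.0162)/(2πk) = 0.8526/(2π·0.0170) = 7.982 m·K/W
ΣR = 0.01179 + 2.342×10^-5 + 7.982 = 7.994 m·K/W
Q' = ΔT/ΣR = (-190 °C − 20.1 °C)/7.994 = -26.3 W/m
(Negative Q' ⇒ heat flows inward; heat gain = 26.3 W/m.)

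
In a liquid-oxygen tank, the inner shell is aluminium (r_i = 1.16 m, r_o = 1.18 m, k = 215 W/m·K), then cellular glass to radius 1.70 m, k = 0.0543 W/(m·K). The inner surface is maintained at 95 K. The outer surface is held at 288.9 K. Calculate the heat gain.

Series thermal resistances, inner to outer:
  R_aluminium = (1/1.16 − 1/1.18)/(4πk) = 0.01461/(4π·215) = 5.408×10^-6 K/W
  R_cellular glass = (1/1.18 − 1/1.70)/(4πk) = 0.2592/(4π·0.0543) = 0.3799 K/W
ΣR = 5.408×10^-6 + 0.3799 = 0.3799 K/W
Q = ΔT/ΣR = (95 K − 288.9 K)/0.3799 = -510 W
(Negative Q ⇒ heat flows inward; heat gain = 510 W.)

Q = 510 W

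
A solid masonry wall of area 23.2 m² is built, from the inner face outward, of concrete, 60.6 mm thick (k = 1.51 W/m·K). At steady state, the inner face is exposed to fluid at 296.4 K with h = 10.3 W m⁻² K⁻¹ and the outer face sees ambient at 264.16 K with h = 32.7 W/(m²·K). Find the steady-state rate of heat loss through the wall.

Q = 4.46 kW

Series thermal resistances, inner to outer:
  R_conv,in = 1/(hA) = 1/(10.3·23.2) = 0.004185 K/W
  R_concrete = L/(kA) = 0.0606/(1.51·23.2) = 0.001730 K/W
  R_conv,out = 1/(hA) = 1/(32.7·23.2) = 0.001318 K/W
ΣR = 0.004185 + 0.001730 + 0.001318 = 0.007233 K/W
Q = ΔT/ΣR = (296.4 K − 264.16 K)/0.007233 = 4460 W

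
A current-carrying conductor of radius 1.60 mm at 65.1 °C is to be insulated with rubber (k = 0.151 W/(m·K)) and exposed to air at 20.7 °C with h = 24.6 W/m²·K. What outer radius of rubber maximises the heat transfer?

For a cylinder, r_cr = k_ins/h = 0.151/24.6 = 0.00614 m = 0.614 cm

r_cr = 0.614 cm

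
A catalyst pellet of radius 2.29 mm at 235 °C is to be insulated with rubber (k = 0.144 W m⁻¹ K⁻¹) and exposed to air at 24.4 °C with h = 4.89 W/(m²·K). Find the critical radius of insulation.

For a sphere, r_cr = 2k_ins/h = 2·0.144/4.89 = 0.0589 m = 5.89 cm

r_cr = 5.89 cm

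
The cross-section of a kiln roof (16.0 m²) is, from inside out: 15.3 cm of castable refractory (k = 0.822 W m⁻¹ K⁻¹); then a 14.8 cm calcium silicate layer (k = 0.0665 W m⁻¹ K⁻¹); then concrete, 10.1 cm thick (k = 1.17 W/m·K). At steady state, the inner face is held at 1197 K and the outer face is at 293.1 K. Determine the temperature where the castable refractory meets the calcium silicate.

Treat each layer as a resistance in series:
  R_castable refractory = L/(kA) = 0.153/(0.822·16.0) = 0.01163 K/W
  R_calcium silicate = L/(kA) = 0.148/(0.0665·16.0) = 0.1391 K/W
  R_concrete = L/(kA) = 0.101/(1.17·16.0) = 0.005395 K/W
ΣR = 0.01163 + 0.1391 + 0.005395 = 0.1561 K/W
Q = ΔT/ΣR = (1197 K − 293.1 K)/0.1561 = 5791 W
From the inner boundary to the castable refractory/calcium silicate interface, ΣR_partial = 0.01163 K/W.
T_interface = T_in − Q·ΣR_partial = 1197 K − (5791)(0.01163) = 1130 K

T = 1130 K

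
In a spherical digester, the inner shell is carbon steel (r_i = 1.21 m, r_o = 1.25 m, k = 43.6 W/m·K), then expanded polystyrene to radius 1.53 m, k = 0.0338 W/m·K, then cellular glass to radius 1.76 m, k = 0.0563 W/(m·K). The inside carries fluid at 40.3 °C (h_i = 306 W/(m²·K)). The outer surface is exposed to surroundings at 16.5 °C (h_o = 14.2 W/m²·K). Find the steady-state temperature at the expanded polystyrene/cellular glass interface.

T = 22.7 °C

Resistance network (inner→outer):
  R_conv,in = 1/(4πr²h) = 1/(4π·1.21²·306) = 1.776×10^-4 K/W
  R_carbon steel = (1/1.21 − 1/1.25)/(4πk) = 0.02645/(4π·43.6) = 4.827×10^-5 K/W
  R_expanded polystyrene = (1/1.25 − 1/1.53)/(4πk) = 0.1464/(4π·0.0338) = 0.3447 K/W
  R_cellular glass = (1/1.53 − 1/1.76)/(4πk) = 0.08541/(4π·0.0563) = 0.1207 K/W
  R_conv,out = 1/(4πr²h) = 1/(4π·1.76²·14.2) = 0.001809 K/W
ΣR = 1.776×10^-4 + 4.827×10^-5 + 0.3447 + 0.1207 + 0.001809 = 0.4674 K/W
Q = ΔT/ΣR = (40.3 °C − 16.5 °C)/0.4674 = 50.92 W
From the inner boundary to the expanded polystyrene/cellular glass interface, ΣR_partial = 0.3449 K/W.
T_interface = T_in − Q·ΣR_partial = 40.3 °C − (50.92)(0.3449) = 22.7 °C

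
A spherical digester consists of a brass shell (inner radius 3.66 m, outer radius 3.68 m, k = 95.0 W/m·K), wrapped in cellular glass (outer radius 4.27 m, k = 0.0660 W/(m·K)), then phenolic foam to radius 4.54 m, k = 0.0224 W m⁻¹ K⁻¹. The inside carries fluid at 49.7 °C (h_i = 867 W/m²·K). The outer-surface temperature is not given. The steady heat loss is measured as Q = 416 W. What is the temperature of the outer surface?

Sum the resistances:
  R_conv,in = 1/(4πr²h) = 1/(4π·3.66²·867) = 6.852×10^-6 K/W
  R_brass = (1/3.66 − 1/3.68)/(4πk) = 0.001485/(4π·95.0) = 1.244×10^-6 K/W
  R_cellular glass = (1/3.68 − 1/4.27)/(4πk) = 0.03755/(4π·0.0660) = 0.04527 K/W
  R_phenolic foam = (1/4.27 − 1/4.54)/(4πk) = 0.01393/(4π·0.0224) = 0.04948 K/W
ΣR = 0.09476 K/W
ΔT = Q·ΣR = 416 × 0.09476 = 39.42 K
Heat flows outward, so T_out = T_in − ΔT = 49.7 − 39.42 = 10.3 °C

T_out = 10.3 °C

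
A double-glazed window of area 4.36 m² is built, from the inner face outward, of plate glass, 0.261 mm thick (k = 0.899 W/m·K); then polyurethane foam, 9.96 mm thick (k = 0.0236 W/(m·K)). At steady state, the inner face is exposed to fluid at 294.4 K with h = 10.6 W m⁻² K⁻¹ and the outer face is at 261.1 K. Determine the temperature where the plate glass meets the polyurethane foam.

Resistance network (inner→outer):
  R_conv,in = 1/(hA) = 1/(10.6·4.36) = 0.02164 K/W
  R_plate glass = L/(kA) = 2.61×10^-4/(0.899·4.36) = 6.659×10^-5 K/W
  R_polyurethane foam = L/(kA) = 0.00996/(0.0236·4.36) = 0.09680 K/W
ΣR = 0.02164 + 6.659×10^-5 + 0.09680 = 0.1185 K/W
Q = ΔT/ΣR = (294.4 K − 261.1 K)/0.1185 = 281.0 W
From the inner boundary to the plate glass/polyurethane foam interface, ΣR_partial = 0.02171 K/W.
T_interface = T_in − Q·ΣR_partial = 294.4 K − (281.0)(0.02171) = 288.3 K

T = 288.3 K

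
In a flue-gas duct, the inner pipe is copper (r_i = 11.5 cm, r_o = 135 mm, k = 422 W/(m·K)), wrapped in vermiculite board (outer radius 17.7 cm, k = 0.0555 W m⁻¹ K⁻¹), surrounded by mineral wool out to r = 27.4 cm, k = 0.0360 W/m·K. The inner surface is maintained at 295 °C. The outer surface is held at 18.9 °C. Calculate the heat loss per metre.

Treat each layer as a resistance in series:
  R'_copper = ln(0.135/0.115)/(2πk) = 0.1603/(2π·422) = 6.047×10^-5 m·K/W
  R'_vermiculite board = ln(0.177/0.135)/(2πk) = 0.2709/(2π·0.0555) = 0.7768 m·K/W
  R'_mineral wool = ln(0.274/0.177)/(2πk) = 0.4370/(2π·0.0360) = 1.932 m·K/W
ΣR = 6.047×10^-5 + 0.7768 + 1.932 = 2.709 m·K/W
Q' = ΔT/ΣR = (295 °C − 18.9 °C)/2.709 = 102 W/m

Q' = 102 W/m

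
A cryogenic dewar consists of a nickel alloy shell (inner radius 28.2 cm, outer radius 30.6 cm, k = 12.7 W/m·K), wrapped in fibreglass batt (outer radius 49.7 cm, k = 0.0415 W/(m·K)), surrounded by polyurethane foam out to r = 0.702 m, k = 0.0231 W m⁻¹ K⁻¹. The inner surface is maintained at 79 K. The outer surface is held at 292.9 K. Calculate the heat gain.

Q = 48.2 W

Treat each layer as a resistance in series:
  R_nickel alloy = (1/0.282 − 1/0.306)/(4πk) = 0.2781/(4π·12.7) = 0.001743 K/W
  R_fibreglass batt = (1/0.306 − 1/0.497)/(4πk) = 1.256/(4π·0.0415) = 2.408 K/W
  R_polyurethane foam = (1/0.497 − 1/0.702)/(4πk) = 0.5876/(4π·0.0231) = 2.024 K/W
ΣR = 0.001743 + 2.408 + 2.024 = 4.434 K/W
Q = ΔT/ΣR = (79 K − 292.9 K)/4.434 = -48.2 W
(Negative Q ⇒ heat flows inward; heat gain = 48.2 W.)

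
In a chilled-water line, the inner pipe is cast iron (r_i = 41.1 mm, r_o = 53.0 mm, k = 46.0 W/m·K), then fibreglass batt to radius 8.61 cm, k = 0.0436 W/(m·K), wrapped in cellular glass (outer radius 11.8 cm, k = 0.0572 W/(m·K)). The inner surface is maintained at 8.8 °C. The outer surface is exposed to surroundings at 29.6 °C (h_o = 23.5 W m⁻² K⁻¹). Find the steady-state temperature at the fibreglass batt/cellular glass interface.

Treat each layer as a resistance in series:
  R'_cast iron = ln(0.0530/0.0411)/(2πk) = 0.2543/(2π·46.0) = 8.798×10^-4 m·K/W
  R'_fibreglass batt = ln(0.0861/0.0530)/(2πk) = 0.4852/(2π·0.0436) = 1.771 m·K/W
  R'_cellular glass = ln(0.118/0.0861)/(2πk) = 0.3152/(2π·0.0572) = 0.8770 m·K/W
  R'_conv,out = 1/(2πr h) = 1/(2π·0.118·23.5) = 0.05739 m·K/W
ΣR = 8.798×10^-4 + 1.771 + 0.8770 + 0.05739 = 2.706 m·K/W
Q' = ΔT/ΣR = (8.8 °C − 29.6 °C)/2.706 = -7.687 W/m
From the inner boundary to the fibreglass batt/cellular glass interface, ΣR_partial = 1.772 m·K/W.
T_interface = T_in − Q'·ΣR_partial = 8.8 °C − (-7.687)(1.772) = 22.4 °C

T = 22.4 °C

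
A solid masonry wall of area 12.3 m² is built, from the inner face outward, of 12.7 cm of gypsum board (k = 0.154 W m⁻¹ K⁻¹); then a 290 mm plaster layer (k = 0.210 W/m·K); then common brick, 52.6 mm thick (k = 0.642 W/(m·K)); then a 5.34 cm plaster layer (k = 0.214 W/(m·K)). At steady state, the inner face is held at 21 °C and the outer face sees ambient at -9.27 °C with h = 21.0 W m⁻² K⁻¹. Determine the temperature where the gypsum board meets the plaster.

T = 11.3 °C

Series thermal resistances, inner to outer:
  R_gypsum board = L/(kA) = 0.127/(0.154·12.3) = 0.06705 K/W
  R_plaster = L/(kA) = 0.290/(0.210·12.3) = 0.1123 K/W
  R_common brick = L/(kA) = 0.0526/(0.642·12.3) = 0.006661 K/W
  R_plaster = L/(kA) = 0.0534/(0.214·12.3) = 0.02029 K/W
  R_conv,out = 1/(hA) = 1/(21.0·12.3) = 0.003871 K/W
ΣR = 0.06705 + 0.1123 + 0.006661 + 0.02029 + 0.003871 = 0.2102 K/W
Q = ΔT/ΣR = (21 °C − -9.27 °C)/0.2102 = 144.0 W
From the inner boundary to the gypsum board/plaster interface, ΣR_partial = 0.06705 K/W.
T_interface = T_in − Q·ΣR_partial = 21 °C − (144.0)(0.06705) = 11.3 °C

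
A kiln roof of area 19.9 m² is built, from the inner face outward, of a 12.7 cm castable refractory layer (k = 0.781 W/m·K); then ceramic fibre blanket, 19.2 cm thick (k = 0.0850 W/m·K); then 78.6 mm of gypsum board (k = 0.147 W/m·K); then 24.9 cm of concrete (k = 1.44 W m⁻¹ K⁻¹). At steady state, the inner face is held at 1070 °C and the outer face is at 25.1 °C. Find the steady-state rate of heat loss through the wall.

Q = 6650 W

Resistance network (inner→outer):
  R_castable refractory = L/(kA) = 0.127/(0.781·19.9) = 0.008171 K/W
  R_ceramic fibre blanket = L/(kA) = 0.192/(0.0850·19.9) = 0.1135 K/W
  R_gypsum board = L/(kA) = 0.0786/(0.147·19.9) = 0.02687 K/W
  R_concrete = L/(kA) = 0.249/(1.44·19.9) = 0.008689 K/W
ΣR = 0.008171 + 0.1135 + 0.02687 + 0.008689 = 0.1572 K/W
Q = ΔT/ΣR = (1070 °C − 25.1 °C)/0.1572 = 6650 W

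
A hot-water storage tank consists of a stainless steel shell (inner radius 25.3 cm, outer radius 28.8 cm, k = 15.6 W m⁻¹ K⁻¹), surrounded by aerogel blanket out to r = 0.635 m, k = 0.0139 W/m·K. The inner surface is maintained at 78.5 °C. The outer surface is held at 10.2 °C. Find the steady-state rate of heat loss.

Resistance network (inner→outer):
  R_stainless steel = (1/0.253 − 1/0.288)/(4πk) = 0.4803/(4π·15.6) = 0.002450 K/W
  R_aerogel blanket = (1/0.288 − 1/0.635)/(4πk) = 1.897/(4π·0.0139) = 10.86 K/W
ΣR = 0.002450 + 10.86 = 10.86 K/W
Q = ΔT/ΣR = (78.5 °C − 10.2 °C)/10.86 = 6.29 W

Q = 6.29 W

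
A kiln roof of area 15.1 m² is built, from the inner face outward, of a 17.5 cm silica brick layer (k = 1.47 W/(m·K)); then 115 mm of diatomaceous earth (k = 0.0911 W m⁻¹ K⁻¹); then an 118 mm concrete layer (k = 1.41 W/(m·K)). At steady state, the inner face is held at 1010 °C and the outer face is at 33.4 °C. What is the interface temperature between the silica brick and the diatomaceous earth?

Series thermal resistances, inner to outer:
  R_silica brick = L/(kA) = 0.175/(1.47·15.1) = 0.007884 K/W
  R_diatomaceous earth = L/(kA) = 0.115/(0.0911·15.1) = 0.08360 K/W
  R_concrete = L/(kA) = 0.118/(1.41·15.1) = 0.005542 K/W
ΣR = 0.007884 + 0.08360 + 0.005542 = 0.09703 K/W
Q = ΔT/ΣR = (1010 °C − 33.4 °C)/0.09703 = 10060 W
From the inner boundary to the silica brick/diatomaceous earth interface, ΣR_partial = 0.007884 K/W.
T_interface = T_in − Q·ΣR_partial = 1010 °C − (10060)(0.007884) = 931 °C

T = 931 °C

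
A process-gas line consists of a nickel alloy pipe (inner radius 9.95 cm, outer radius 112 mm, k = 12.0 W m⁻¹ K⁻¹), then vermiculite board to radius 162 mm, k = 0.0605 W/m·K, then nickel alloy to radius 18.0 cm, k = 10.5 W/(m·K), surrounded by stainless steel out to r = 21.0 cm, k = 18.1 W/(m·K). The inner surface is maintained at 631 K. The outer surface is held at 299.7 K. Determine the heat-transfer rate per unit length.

Q' = 340 W/m

Treat each layer as a resistance in series:
  R'_nickel alloy = ln(0.112/0.0995)/(2πk) = 0.1183/(2π·12.0) = 0.001570 m·K/W
  R'_vermiculite board = ln(0.162/0.112)/(2πk) = 0.3691/(2π·0.0605) = 0.9710 m·K/W
  R'_nickel alloy = ln(0.180/0.162)/(2πk) = 0.1054/(2π·10.5) = 0.001597 m·K/W
  R'_stainless steel = ln(0.210/0.180)/(2πk) = 0.1542/(2π·18.1) = 0.001355 m·K/W
ΣR = 0.001570 + 0.9710 + 0.001597 + 0.001355 = 0.9755 m·K/W
Q' = ΔT/ΣR = (631 K − 299.7 K)/0.9755 = 340 W/m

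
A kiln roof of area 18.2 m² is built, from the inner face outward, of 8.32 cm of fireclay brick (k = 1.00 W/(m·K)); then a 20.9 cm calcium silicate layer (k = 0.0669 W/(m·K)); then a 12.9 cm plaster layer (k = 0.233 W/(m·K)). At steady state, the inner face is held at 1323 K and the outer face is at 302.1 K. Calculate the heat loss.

Series thermal resistances, inner to outer:
  R_fireclay brick = L/(kA) = 0.0832/(1.00·18.2) = 0.004571 K/W
  R_calcium silicate = L/(kA) = 0.209/(0.0669·18.2) = 0.1717 K/W
  R_plaster = L/(kA) = 0.129/(0.233·18.2) = 0.03042 K/W
ΣR = 0.004571 + 0.1717 + 0.03042 = 0.2067 K/W
Q = ΔT/ΣR = (1323 K − 302.1 K)/0.2067 = 4940 W

Q = 4940 W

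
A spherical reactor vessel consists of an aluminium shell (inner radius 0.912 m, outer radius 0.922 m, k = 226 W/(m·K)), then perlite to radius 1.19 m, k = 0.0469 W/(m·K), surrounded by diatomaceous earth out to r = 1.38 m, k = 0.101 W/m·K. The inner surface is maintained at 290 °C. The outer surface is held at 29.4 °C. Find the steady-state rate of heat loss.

Treat each layer as a resistance in series:
  R_aluminium = (1/0.912 − 1/0.922)/(4πk) = 0.01189/(4π·226) = 4.188×10^-6 K/W
  R_perlite = (1/0.922 − 1/1.19)/(4πk) = 0.2443/(4π·0.0469) = 0.4145 K/W
  R_diatomaceous earth = (1/1.19 − 1/1.38)/(4πk) = 0.1157/(4π·0.101) = 0.09116 K/W
ΣR = 4.188×10^-6 + 0.4145 + 0.09116 = 0.5057 K/W
Q = ΔT/ΣR = (290 °C − 29.4 °C)/0.5057 = 515 W

Q = 515 W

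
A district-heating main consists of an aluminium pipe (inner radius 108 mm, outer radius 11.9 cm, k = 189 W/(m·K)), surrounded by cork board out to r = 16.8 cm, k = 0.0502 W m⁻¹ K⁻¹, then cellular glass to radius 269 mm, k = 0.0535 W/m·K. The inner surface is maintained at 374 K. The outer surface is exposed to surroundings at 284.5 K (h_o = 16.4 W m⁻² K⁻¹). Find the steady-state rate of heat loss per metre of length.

Q' = 35.4 W/m

Resistance network (inner→outer):
  R'_aluminium = ln(0.119/0.108)/(2πk) = 0.09699/(2π·189) = 8.168×10^-5 m·K/W
  R'_cork board = ln(0.168/0.119)/(2πk) = 0.3448/(2π·0.0502) = 1.093 m·K/W
  R'_cellular glass = ln(0.269/0.168)/(2πk) = 0.4707/(2π·0.0535) = 1.400 m·K/W
  R'_conv,out = 1/(2πr h) = 1/(2π·0.269·16.4) = 0.03608 m·K/W
ΣR = 8.168×10^-5 + 1.093 + 1.400 + 0.03608 = 2.529 m·K/W
Q' = ΔT/ΣR = (374 K − 284.5 K)/2.529 = 35.4 W/m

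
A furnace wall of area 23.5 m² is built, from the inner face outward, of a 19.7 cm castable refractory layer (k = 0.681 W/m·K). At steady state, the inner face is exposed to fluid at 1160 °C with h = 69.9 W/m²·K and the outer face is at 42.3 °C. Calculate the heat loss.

Q = 86.5 kW

Treat each layer as a resistance in series:
  R_conv,in = 1/(hA) = 1/(69.9·23.5) = 6.088×10^-4 K/W
  R_castable refractory = L/(kA) = 0.197/(0.681·23.5) = 0.01231 K/W
ΣR = 6.088×10^-4 + 0.01231 = 0.01292 K/W
Q = ΔT/ΣR = (1160 °C − 42.3 °C)/0.01292 = 86500 W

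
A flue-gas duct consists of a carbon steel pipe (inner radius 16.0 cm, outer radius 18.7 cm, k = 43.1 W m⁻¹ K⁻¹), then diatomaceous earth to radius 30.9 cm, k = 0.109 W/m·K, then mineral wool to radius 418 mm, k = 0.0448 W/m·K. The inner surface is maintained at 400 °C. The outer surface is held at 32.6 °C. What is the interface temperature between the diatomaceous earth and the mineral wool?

T = 251 °C

Resistance network (inner→outer):
  R'_carbon steel = ln(0.187/0.160)/(2πk) = 0.1559/(2π·43.1) = 5.758×10^-4 m·K/W
  R'_diatomaceous earth = ln(0.309/0.187)/(2πk) = 0.5022/(2π·0.109) = 0.7333 m·K/W
  R'_mineral wool = ln(0.418/0.309)/(2πk) = 0.3021/(2π·0.0448) = 1.073 m·K/W
ΣR = 5.758×10^-4 + 0.7333 + 1.073 = 1.807 m·K/W
Q' = ΔT/ΣR = (400 °C − 32.6 °C)/1.807 = 203.3 W/m
From the inner boundary to the diatomaceous earth/mineral wool interface, ΣR_partial = 0.7339 m·K/W.
T_interface = T_in − Q'·ΣR_partial = 400 °C − (203.3)(0.7339) = 251 °C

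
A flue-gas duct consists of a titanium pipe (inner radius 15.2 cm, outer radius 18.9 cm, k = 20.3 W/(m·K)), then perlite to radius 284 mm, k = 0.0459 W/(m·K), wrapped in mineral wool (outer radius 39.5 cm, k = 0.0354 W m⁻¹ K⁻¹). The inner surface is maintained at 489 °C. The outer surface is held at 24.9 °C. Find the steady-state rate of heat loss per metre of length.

Q' = 160 W/m

Treat each layer as a resistance in series:
  R'_titanium = ln(0.189/0.152)/(2πk) = 0.2179/(2π·20.3) = 0.001708 m·K/W
  R'_perlite = ln(0.284/0.189)/(2πk) = 0.4072/(2π·0.0459) = 1.412 m·K/W
  R'_mineral wool = ln(0.395/0.284)/(2πk) = 0.3299/(2π·0.0354) = 1.483 m·K/W
ΣR = 0.001708 + 1.412 + 1.483 = 2.897 m·K/W
Q' = ΔT/ΣR = (489 °C − 24.9 °C)/2.897 = 160 W/m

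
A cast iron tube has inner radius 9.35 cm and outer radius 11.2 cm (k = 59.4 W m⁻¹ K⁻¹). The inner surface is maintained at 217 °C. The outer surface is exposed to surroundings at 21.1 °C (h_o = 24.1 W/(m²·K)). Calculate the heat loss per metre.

Treat each layer as a resistance in series:
  R'_cast iron = ln(0.112/0.0935)/(2πk) = 0.1805/(2π·59.4) = 4.837×10^-4 m·K/W
  R'_conv,out = 1/(2πr h) = 1/(2π·0.112·24.1) = 0.05896 m·K/W
ΣR = 4.837×10^-4 + 0.05896 = 0.05944 m·K/W
Q' = ΔT/ΣR = (217 °C − 21.1 °C)/0.05944 = 3300 W/m

Q' = 3.30 kW/m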